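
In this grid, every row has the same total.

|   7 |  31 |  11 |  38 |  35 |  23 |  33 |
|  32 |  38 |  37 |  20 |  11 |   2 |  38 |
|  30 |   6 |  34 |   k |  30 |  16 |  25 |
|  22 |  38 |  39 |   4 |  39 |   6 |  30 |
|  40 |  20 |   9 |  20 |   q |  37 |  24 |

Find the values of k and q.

The complete rows each total 178.
Row 3 is missing 178 − 141 = 37 (since 30 + 6 + 34 + 30 + 16 + 25 = 141).
Row 5 is missing 178 − 150 = 28 (since 40 + 20 + 9 + 20 + 37 + 24 = 150).

k = 37, q = 28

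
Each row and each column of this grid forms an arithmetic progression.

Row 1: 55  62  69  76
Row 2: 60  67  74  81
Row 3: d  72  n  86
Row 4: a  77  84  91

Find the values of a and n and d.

a = 70, n = 79, d = 65

Along each row the entries change by 7 per step; down each column they change by 5.
Row 4: from 77 at column 2, stepping by 7 to column 1 gives 70.
Row 3: from 72 at column 2, stepping by 7 to column 3 gives 79.
Row 3: from 72 at column 2, stepping by 7 to column 1 gives 65.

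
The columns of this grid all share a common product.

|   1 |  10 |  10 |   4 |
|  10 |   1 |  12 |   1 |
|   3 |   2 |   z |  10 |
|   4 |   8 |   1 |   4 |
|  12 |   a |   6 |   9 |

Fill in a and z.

a = 9, z = 2

Columns 1 and 4 each multiply to 1440, so every column has product 1440.
Column 2: 10×1×2×8 = 160, so the missing entry is 1440 ÷ 160 = 9.
Column 3: 10×12×1×6 = 720, so the missing entry is 1440 ÷ 720 = 2.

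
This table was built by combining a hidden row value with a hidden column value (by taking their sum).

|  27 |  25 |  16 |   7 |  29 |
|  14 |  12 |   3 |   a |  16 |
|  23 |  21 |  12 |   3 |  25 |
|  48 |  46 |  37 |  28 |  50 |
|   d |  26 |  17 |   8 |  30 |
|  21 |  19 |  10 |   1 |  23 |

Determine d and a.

The difference between any two rows is the same in every column — this is an addition table with the headers hidden.
Row 5 minus row 1 is 30 − 29 = 1, so its entry in column 1 is 27 + 1 = 28.
Row 2 minus row 1 is 16 − 29 = -13, so its entry in column 4 is 7 + (-13) = -6.

d = 28, a = -6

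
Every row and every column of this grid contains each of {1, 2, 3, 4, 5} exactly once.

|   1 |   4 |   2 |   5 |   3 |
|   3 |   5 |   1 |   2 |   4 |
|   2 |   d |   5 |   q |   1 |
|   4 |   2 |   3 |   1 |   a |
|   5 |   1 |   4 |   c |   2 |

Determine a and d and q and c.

a = 5, d = 3, q = 4, c = 3

At (row 3, col 2): column 2 already has {1, 2, 4, 5}, so the value is 3.
Cell (3,4): row 3 already has {1, 2, 3, 5} → 4.
Cell (4,5): row 4 already has {1, 2, 3, 4} → 5.
For row 5, column 4: row 5 already has {1, 2, 4, 5}; that leaves 3.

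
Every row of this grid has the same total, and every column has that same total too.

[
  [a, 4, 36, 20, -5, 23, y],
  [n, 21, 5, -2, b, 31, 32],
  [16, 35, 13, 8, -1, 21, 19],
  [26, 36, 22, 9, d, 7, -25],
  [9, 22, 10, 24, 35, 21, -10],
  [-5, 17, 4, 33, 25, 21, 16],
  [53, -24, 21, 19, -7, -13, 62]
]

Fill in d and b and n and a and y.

d = 36, b = 28, n = -4, a = 16, y = 17

Rows 3 and 5 both sum to 111, so that's the common total.
Row 4: 26 + 36 + 22 + 9 + 7 − 25 = 75, so its missing entry is 111 − 75 = 36.
Column 5: -5 − 1 + 36 + 35 + 25 − 7 = 83, so its missing entry is 111 − 83 = 28.
Column 7: 32 + 19 − 25 − 10 + 16 + 62 = 94, so its missing entry is 111 − 94 = 17.
Row 1: 4 + 36 + 20 − 5 + 23 + 17 = 95, so its missing entry is 111 − 95 = 16.
Row 2: 21 + 5 − 2 + 28 + 31 + 32 = 115, so its missing entry is 111 − 115 = -4.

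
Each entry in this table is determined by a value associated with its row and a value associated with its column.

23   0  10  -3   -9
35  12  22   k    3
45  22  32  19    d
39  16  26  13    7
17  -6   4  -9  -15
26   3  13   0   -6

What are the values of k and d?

The difference between any two rows is the same in every column — this is an addition table with the headers hidden.
Row 2 minus row 1 is 12 − 0 = 12, so its entry in column 4 is -3 + 12 = 9.
Row 3 minus row 1 is 22 − 0 = 22, so its entry in column 5 is -9 + 22 = 13.

k = 9, d = 13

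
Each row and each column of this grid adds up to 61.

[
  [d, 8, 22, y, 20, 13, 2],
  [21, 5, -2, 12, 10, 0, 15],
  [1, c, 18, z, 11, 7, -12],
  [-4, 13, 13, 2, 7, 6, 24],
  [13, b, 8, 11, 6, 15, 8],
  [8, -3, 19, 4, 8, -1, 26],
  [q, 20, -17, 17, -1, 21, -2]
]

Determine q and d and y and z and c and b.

Row 7: 20 − 17 + 17 − 1 + 21 − 2 = 38, so its missing entry is 61 − 38 = 23.
Column 1: 21 + 1 − 4 + 13 + 8 + 23 = 62, so its missing entry is 61 − 62 = -1.
Row 1: -1 + 8 + 22 + 20 + 13 + 2 = 64, so its missing entry is 61 − 64 = -3.
Column 4: -3 + 12 + 2 + 11 + 4 + 17 = 43, so its missing entry is 61 − 43 = 18.
Row 3: 1 + 18 + 18 + 11 + 7 − 12 = 43, so its missing entry is 61 − 43 = 18.
Row 5: 13 + 8 + 11 + 6 + 15 + 8 = 61, so its missing entry is 61 − 61 = 0.

q = 23, d = -1, y = -3, z = 18, c = 18, b = 0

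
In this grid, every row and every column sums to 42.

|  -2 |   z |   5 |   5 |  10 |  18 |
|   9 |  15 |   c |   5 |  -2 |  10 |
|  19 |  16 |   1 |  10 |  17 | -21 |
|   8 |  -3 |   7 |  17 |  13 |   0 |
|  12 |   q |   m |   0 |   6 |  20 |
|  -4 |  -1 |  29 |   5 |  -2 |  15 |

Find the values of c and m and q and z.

Row 1 has -2 + 5 + 5 + 10 + 18 = 36; the blank must be 42 − 36 = 6.
Row 2 has 9 + 15 + 5 − 2 + 10 = 37; the blank must be 42 − 37 = 5.
Column 2 has 6 + 15 + 16 − 3 − 1 = 33; the blank must be 42 − 33 = 9.
Row 5 has 12 + 9 + 0 + 6 + 20 = 47; the blank must be 42 − 47 = -5.

c = 5, m = -5, q = 9, z = 6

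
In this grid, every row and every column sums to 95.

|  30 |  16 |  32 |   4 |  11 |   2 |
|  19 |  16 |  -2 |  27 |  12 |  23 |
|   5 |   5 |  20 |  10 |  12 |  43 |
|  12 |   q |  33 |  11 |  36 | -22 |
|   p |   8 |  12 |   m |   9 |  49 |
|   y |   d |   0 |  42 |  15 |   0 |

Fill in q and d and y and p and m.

Column 4: 4 + 27 + 10 + 11 + 42 = 94, so its missing entry is 95 − 94 = 1.
Row 5: 8 + 12 + 1 + 9 + 49 = 79, so its missing entry is 95 − 79 = 16.
Row 4: 12 + 33 + 11 + 36 − 22 = 70, so its missing entry is 95 − 70 = 25.
Column 2: 16 + 16 + 5 + 25 + 8 = 70, so its missing entry is 95 − 70 = 25.
Row 6: 25 + 0 + 42 + 15 + 0 = 82, so its missing entry is 95 − 82 = 13.

q = 25, d = 25, y = 13, p = 16, m = 1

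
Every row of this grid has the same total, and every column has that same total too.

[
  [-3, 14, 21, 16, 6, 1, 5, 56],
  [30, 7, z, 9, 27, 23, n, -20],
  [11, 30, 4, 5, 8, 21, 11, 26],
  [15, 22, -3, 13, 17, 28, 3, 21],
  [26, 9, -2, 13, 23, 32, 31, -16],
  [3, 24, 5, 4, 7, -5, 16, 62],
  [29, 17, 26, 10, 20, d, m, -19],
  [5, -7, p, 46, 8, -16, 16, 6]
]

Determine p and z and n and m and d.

Rows 1 and 3 both sum to 116, so that's the common total.
Column 6: 1 + 23 + 21 + 28 + 32 − 5 − 16 = 84, so its missing entry is 116 − 84 = 32.
Row 8: 5 − 7 + 46 + 8 − 16 + 16 + 6 = 58, so its missing entry is 116 − 58 = 58.
Column 3: 21 + 4 − 3 − 2 + 5 + 26 + 58 = 109, so its missing entry is 116 − 109 = 7.
Row 7: 29 + 17 + 26 + 10 + 20 + 32 − 19 = 115, so its missing entry is 116 − 115 = 1.
Row 2: 30 + 7 + 7 + 9 + 27 + 23 − 20 = 83, so its missing entry is 116 − 83 = 33.

p = 58, z = 7, n = 33, m = 1, d = 32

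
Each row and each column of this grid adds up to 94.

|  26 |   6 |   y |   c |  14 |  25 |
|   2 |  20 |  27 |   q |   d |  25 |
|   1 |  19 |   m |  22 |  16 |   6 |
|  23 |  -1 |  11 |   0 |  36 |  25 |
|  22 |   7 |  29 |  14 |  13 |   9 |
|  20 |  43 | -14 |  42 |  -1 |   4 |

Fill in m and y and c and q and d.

m = 30, y = 11, c = 12, q = 4, d = 16

The known cells in column 5 total 78, leaving 94 − 78 = 16 for the blank.
The known cells in row 3 total 64, leaving 94 − 64 = 30 for the blank.
The known cells in column 3 total 83, leaving 94 − 83 = 11 for the blank.
The known cells in row 1 total 82, leaving 94 − 82 = 12 for the blank.
The known cells in row 2 total 90, leaving 94 − 90 = 4 for the blank.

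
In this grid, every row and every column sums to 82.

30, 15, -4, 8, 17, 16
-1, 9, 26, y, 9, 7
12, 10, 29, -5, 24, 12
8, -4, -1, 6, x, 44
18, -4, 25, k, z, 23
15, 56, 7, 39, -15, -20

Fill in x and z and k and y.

x = 29, z = 18, k = 2, y = 32

The known cells in row 2 total 50, leaving 82 − 50 = 32 for the blank.
The known cells in row 4 total 53, leaving 82 − 53 = 29 for the blank.
The known cells in column 5 total 64, leaving 82 − 64 = 18 for the blank.
The known cells in row 5 total 80, leaving 82 − 80 = 2 for the blank.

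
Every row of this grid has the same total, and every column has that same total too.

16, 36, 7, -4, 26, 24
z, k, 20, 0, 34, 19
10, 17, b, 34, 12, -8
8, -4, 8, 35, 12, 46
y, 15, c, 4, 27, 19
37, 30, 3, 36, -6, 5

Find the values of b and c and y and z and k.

Rows 1 and 4 both sum to 105, so that's the common total.
The known cells in column 2 total 94, leaving 105 − 94 = 11 for the blank.
The known cells in row 3 total 65, leaving 105 − 65 = 40 for the blank.
The known cells in column 3 total 78, leaving 105 − 78 = 27 for the blank.
The known cells in row 5 total 92, leaving 105 − 92 = 13 for the blank.
The known cells in row 2 total 84, leaving 105 − 84 = 21 for the blank.

b = 40, c = 27, y = 13, z = 21, k = 11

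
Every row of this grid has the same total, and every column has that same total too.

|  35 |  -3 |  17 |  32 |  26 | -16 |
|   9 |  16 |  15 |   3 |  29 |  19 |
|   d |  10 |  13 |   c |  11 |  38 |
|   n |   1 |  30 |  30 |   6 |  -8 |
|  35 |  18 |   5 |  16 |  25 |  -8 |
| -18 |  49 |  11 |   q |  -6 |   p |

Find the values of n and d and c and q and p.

n = 32, d = -2, c = 21, q = -11, p = 66

Rows 1 and 2 both sum to 91, so that's the common total.
Column 6: -16 + 19 + 38 − 8 − 8 = 25, so its missing entry is 91 − 25 = 66.
Row 4: 1 + 30 + 30 + 6 − 8 = 59, so its missing entry is 91 − 59 = 32.
Column 1: 35 + 9 + 32 + 35 − 18 = 93, so its missing entry is 91 − 93 = -2.
Row 3: -2 + 10 + 13 + 11 + 38 = 70, so its missing entry is 91 − 70 = 21.
Row 6: -18 + 49 + 11 − 6 + 66 = 102, so its missing entry is 91 − 102 = -11.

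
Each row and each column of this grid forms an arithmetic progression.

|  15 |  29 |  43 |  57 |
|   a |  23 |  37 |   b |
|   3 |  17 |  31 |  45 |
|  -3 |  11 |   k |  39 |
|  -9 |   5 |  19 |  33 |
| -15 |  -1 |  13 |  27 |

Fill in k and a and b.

Along each row the entries change by 14 per step; down each column they change by -6.
Row 4: from -3 at column 1, stepping by 14 to column 3 gives 25.
Row 2: from 23 at column 2, stepping by 14 to column 1 gives 9.
Row 2: from 23 at column 2, stepping by 14 to column 4 gives 51.

k = 25, a = 9, b = 51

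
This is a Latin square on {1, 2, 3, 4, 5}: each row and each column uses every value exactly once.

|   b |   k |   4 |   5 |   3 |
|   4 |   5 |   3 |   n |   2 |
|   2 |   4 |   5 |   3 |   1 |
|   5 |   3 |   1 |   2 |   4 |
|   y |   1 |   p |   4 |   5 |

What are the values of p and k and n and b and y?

p = 2, k = 2, n = 1, b = 1, y = 3

At (row 1, col 2): column 2 already has {1, 3, 4, 5}, so the value is 2.
For row 1, column 1: row 1 already has {2, 3, 4, 5}; that leaves 1.
Cell (5,1): column 1 already has {1, 2, 4, 5} → 3.
Cell (5,3): row 5 already has {1, 3, 4, 5} → 2.
For row 2, column 4: row 2 already has {2, 3, 4, 5}; that leaves 1.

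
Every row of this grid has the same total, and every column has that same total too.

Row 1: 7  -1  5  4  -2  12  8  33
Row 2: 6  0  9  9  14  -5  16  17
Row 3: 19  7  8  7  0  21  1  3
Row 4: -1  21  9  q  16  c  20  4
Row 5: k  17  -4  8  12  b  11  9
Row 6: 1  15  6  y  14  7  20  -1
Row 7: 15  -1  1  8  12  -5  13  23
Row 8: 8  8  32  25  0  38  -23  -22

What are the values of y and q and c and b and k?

Rows 1 and 2 both sum to 66, so that's the common total.
Column 1: 7 + 6 + 19 − 1 + 1 + 15 + 8 = 55, so its missing entry is 66 − 55 = 11.
Row 5: 11 + 17 − 4 + 8 + 12 + 11 + 9 = 64, so its missing entry is 66 − 64 = 2.
Row 6: 1 + 15 + 6 + 14 + 7 + 20 − 1 = 62, so its missing entry is 66 − 62 = 4.
Column 4: 4 + 9 + 7 + 8 + 4 + 8 + 25 = 65, so its missing entry is 66 − 65 = 1.
Row 4: -1 + 21 + 9 + 1 + 16 + 20 + 4 = 70, so its missing entry is 66 − 70 = -4.

y = 4, q = 1, c = -4, b = 2, k = 11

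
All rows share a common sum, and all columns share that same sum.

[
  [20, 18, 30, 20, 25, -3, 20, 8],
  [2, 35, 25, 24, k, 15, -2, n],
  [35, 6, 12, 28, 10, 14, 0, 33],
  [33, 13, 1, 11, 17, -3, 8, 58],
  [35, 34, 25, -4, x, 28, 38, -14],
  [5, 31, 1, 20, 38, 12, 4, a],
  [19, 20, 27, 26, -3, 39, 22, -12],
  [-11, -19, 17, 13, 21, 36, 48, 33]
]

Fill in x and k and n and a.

Rows 1 and 3 both sum to 138, so that's the common total.
The known cells in row 5 total 142, leaving 138 − 142 = -4 for the blank.
The known cells in row 6 total 111, leaving 138 − 111 = 27 for the blank.
The known cells in column 8 total 133, leaving 138 − 133 = 5 for the blank.
The known cells in row 2 total 104, leaving 138 − 104 = 34 for the blank.

x = -4, k = 34, n = 5, a = 27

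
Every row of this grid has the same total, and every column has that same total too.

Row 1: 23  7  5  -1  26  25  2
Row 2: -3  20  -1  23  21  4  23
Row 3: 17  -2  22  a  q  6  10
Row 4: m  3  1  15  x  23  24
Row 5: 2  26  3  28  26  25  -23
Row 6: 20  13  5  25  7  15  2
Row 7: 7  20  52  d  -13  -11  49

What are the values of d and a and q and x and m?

d = -17, a = 14, q = 20, x = 0, m = 21

Rows 1 and 2 both sum to 87, so that's the common total.
Column 1 has 23 − 3 + 17 + 2 + 20 + 7 = 66; the blank must be 87 − 66 = 21.
Row 4 has 21 + 3 + 1 + 15 + 23 + 24 = 87; the blank must be 87 − 87 = 0.
Column 5 has 26 + 21 + 0 + 26 + 7 − 13 = 67; the blank must be 87 − 67 = 20.
Row 3 has 17 − 2 + 22 + 20 + 6 + 10 = 73; the blank must be 87 − 73 = 14.
Row 7 has 7 + 20 + 52 − 13 − 11 + 49 = 104; the blank must be 87 − 104 = -17.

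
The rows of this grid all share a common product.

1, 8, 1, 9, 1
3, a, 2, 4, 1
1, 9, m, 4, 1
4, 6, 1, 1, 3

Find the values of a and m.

Rows 1 and 4 each multiply to 72, so every row has product 72.
Row 2: 3×2×4×1 = 24, so the missing entry is 72 ÷ 24 = 3.
Row 3: 1×9×4×1 = 36, so the missing entry is 72 ÷ 36 = 2.

a = 3, m = 2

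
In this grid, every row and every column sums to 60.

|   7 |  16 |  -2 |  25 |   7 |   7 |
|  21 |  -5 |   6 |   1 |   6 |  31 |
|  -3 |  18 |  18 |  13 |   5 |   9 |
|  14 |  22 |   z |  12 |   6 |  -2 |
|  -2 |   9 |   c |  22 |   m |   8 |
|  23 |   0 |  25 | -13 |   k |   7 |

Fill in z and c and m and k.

z = 8, c = 5, m = 18, k = 18

Row 4: 14 + 22 + 12 + 6 − 2 = 52, so its missing entry is 60 − 52 = 8.
Row 6: 23 + 0 + 25 − 13 + 7 = 42, so its missing entry is 60 − 42 = 18.
Column 5: 7 + 6 + 5 + 6 + 18 = 42, so its missing entry is 60 − 42 = 18.
Row 5: -2 + 9 + 22 + 18 + 8 = 55, so its missing entry is 60 − 55 = 5.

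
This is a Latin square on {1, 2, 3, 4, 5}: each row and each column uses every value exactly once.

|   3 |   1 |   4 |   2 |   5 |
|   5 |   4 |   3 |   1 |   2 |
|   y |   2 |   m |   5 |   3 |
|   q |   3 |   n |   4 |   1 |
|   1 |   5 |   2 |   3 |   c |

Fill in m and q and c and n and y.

m = 1, q = 2, c = 4, n = 5, y = 4

For row 5, column 5: row 5 already has {1, 2, 3, 5}; that leaves 4.
Cell (3,1): row 3 is missing {1, 4} and column 1 is missing {2, 4} → 4.
At (row 4, col 1): column 1 already has {1, 3, 4, 5}, so the value is 2.
Cell (3,3): row 3 already has {2, 3, 4, 5} → 1.
At (row 4, col 3): row 4 already has {1, 2, 3, 4}, so the value is 5.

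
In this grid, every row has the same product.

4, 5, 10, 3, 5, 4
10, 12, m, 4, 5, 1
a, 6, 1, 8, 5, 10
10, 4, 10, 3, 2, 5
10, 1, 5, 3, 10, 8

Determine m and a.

Rows 1 and 4 each multiply to 12000, so every row has product 12000.
Row 2: 10×12×4×5×1 = 2400, so the missing entry is 12000 ÷ 2400 = 5.
Row 3: 6×1×8×5×10 = 2400, so the missing entry is 12000 ÷ 2400 = 5.

m = 5, a = 5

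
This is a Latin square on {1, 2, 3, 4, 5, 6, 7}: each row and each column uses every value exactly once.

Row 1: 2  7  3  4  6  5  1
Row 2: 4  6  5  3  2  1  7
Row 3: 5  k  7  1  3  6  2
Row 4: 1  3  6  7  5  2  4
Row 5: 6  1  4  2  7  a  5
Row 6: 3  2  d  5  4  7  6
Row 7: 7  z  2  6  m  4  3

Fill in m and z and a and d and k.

m = 1, z = 5, a = 3, d = 1, k = 4

Cell (3,2): row 3 already has {1, 2, 3, 5, 6, 7} → 4.
For row 7, column 2: column 2 already has {1, 2, 3, 4, 6, 7}; that leaves 5.
For row 7, column 5: row 7 already has {2, 3, 4, 5, 6, 7}; that leaves 1.
At (row 5, col 6): row 5 already has {1, 2, 4, 5, 6, 7}, so the value is 3.
For row 6, column 3: row 6 already has {2, 3, 4, 5, 6, 7}; that leaves 1.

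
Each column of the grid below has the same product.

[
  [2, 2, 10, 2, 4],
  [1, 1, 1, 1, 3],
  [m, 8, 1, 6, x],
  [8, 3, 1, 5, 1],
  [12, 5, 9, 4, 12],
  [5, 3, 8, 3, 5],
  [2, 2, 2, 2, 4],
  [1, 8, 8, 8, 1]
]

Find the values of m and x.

m = 6, x = 4

Columns 3 and 4 each multiply to 11520, so every column has product 11520.
Column 1: 2×1×8×12×5×2×1 = 1920, so the missing entry is 11520 ÷ 1920 = 6.
Column 5: 4×3×1×12×5×4×1 = 2880, so the missing entry is 11520 ÷ 2880 = 4.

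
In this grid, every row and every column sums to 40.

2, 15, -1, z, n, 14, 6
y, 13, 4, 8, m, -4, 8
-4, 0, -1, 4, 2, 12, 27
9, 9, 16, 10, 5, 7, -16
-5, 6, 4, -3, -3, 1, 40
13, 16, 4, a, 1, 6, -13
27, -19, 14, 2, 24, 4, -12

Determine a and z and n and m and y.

The known cells in column 1 total 42, leaving 40 − 42 = -2 for the blank.
The known cells in row 2 total 27, leaving 40 − 27 = 13 for the blank.
The known cells in column 5 total 42, leaving 40 − 42 = -2 for the blank.
The known cells in row 1 total 34, leaving 40 − 34 = 6 for the blank.
The known cells in row 6 total 27, leaving 40 − 27 = 13 for the blank.

a = 13, z = 6, n = -2, m = 13, y = -2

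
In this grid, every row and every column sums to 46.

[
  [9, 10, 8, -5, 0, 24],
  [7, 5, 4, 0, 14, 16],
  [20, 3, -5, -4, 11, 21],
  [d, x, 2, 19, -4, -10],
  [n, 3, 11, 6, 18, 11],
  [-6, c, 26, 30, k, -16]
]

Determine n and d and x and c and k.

Row 5 has 3 + 11 + 6 + 18 + 11 = 49; the blank must be 46 − 49 = -3.
Column 5 has 0 + 14 + 11 − 4 + 18 = 39; the blank must be 46 − 39 = 7.
Row 6 has -6 + 26 + 30 + 7 − 16 = 41; the blank must be 46 − 41 = 5.
Column 2 has 10 + 5 + 3 + 3 + 5 = 26; the blank must be 46 − 26 = 20.
Row 4 has 20 + 2 + 19 − 4 − 10 = 27; the blank must be 46 − 27 = 19.

n = -3, d = 19, x = 20, c = 5, k = 7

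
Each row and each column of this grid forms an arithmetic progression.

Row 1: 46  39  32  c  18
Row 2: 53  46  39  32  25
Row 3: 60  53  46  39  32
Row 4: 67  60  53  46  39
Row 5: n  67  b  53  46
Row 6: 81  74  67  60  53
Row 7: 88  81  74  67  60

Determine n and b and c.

Along each row the entries change by -7 per step; down each column they change by 7.
Row 5: from 67 at column 2, stepping by -7 to column 1 gives 74.
Row 5: from 67 at column 2, stepping by -7 to column 3 gives 60.
Row 1: from 46 at column 1, stepping by -7 to column 4 gives 25.

n = 74, b = 60, c = 25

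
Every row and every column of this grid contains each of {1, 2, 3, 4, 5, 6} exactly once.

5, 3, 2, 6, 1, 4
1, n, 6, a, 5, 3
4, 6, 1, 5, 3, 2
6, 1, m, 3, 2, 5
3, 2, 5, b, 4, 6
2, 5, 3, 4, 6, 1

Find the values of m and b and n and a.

At (row 2, col 2): column 2 already has {1, 2, 3, 5, 6}, so the value is 4.
Cell (2,4): row 2 already has {1, 3, 4, 5, 6} → 2.
Cell (4,3): row 4 already has {1, 2, 3, 5, 6} → 4.
Cell (5,4): row 5 already has {2, 3, 4, 5, 6} → 1.

m = 4, b = 1, n = 4, a = 2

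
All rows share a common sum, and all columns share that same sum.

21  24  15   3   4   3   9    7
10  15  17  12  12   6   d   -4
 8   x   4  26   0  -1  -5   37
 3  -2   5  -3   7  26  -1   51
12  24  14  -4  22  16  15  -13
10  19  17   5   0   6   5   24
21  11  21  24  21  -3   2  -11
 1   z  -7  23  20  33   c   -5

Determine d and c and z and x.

d = 18, c = 43, z = -22, x = 17

Rows 1 and 4 both sum to 86, so that's the common total.
Row 2: 10 + 15 + 17 + 12 + 12 + 6 − 4 = 68, so its missing entry is 86 − 68 = 18.
Column 7: 9 + 18 − 5 − 1 + 15 + 5 + 2 = 43, so its missing entry is 86 − 43 = 43.
Row 8: 1 − 7 + 23 + 20 + 33 + 43 − 5 = 108, so its missing entry is 86 − 108 = -22.
Row 3: 8 + 4 + 26 + 0 − 1 − 5 + 37 = 69, so its missing entry is 86 − 69 = 17.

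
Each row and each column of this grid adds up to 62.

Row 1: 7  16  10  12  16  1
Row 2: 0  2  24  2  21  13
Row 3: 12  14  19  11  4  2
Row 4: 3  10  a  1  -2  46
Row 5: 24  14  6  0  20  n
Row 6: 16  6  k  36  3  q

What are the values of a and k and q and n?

a = 4, k = -1, q = 2, n = -2

Row 5: 24 + 14 + 6 + 0 + 20 = 64, so its missing entry is 62 − 64 = -2.
Row 4: 3 + 10 + 1 − 2 + 46 = 58, so its missing entry is 62 − 58 = 4.
Column 6: 1 + 13 + 2 + 46 − 2 = 60, so its missing entry is 62 − 60 = 2.
Row 6: 16 + 6 + 36 + 3 + 2 = 63, so its missing entry is 62 − 63 = -1.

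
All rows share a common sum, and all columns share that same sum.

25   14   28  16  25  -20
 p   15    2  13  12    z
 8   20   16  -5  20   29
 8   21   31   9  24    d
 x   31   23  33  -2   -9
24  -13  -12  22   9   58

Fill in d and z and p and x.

Rows 1 and 3 both sum to 88, so that's the common total.
Row 5 has 31 + 23 + 33 − 2 − 9 = 76; the blank must be 88 − 76 = 12.
Column 1 has 25 + 8 + 8 + 12 + 24 = 77; the blank must be 88 − 77 = 11.
Row 4 has 8 + 21 + 31 + 9 + 24 = 93; the blank must be 88 − 93 = -5.
Row 2 has 11 + 15 + 2 + 13 + 12 = 53; the blank must be 88 − 53 = 35.

d = -5, z = 35, p = 11, x = 12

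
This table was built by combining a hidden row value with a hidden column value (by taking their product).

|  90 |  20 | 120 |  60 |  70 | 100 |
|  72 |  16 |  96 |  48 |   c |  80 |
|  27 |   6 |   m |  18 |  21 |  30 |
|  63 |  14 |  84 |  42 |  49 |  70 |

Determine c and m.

c = 56, m = 36

Each row is a constant multiple of every other row — this is a multiplication table with the headers hidden.
Row 2 is 48/60 = 4/5 times row 1, so its entry in column 5 is 70 × 4/5 = 56.
Row 3 is 18/60 = 3/10 times row 1, so its entry in column 3 is 120 × 3/10 = 36.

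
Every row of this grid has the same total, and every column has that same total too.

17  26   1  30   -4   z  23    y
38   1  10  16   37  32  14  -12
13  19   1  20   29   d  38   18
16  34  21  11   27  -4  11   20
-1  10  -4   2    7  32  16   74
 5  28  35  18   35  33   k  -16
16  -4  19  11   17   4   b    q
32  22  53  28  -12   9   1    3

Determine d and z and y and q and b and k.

d = -2, z = 32, y = 11, q = 38, b = 35, k = -2

Rows 2 and 4 both sum to 136, so that's the common total.
The known cells in row 6 total 138, leaving 136 − 138 = -2 for the blank.
The known cells in column 7 total 101, leaving 136 − 101 = 35 for the blank.
The known cells in row 7 total 98, leaving 136 − 98 = 38 for the blank.
The known cells in column 8 total 125, leaving 136 − 125 = 11 for the blank.
The known cells in row 1 total 104, leaving 136 − 104 = 32 for the blank.
The known cells in row 3 total 138, leaving 136 − 138 = -2 for the blank.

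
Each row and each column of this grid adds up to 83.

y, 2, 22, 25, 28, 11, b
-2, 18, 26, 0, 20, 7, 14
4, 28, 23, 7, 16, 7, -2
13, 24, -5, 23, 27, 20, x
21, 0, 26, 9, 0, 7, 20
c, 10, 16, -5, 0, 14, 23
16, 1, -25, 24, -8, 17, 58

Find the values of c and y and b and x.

Row 4 has 13 + 24 − 5 + 23 + 27 + 20 = 102; the blank must be 83 − 102 = -19.
Row 6 has 10 + 16 − 5 + 0 + 14 + 23 = 58; the blank must be 83 − 58 = 25.
Column 7 has 14 − 2 − 19 + 20 + 23 + 58 = 94; the blank must be 83 − 94 = -11.
Row 1 has 2 + 22 + 25 + 28 + 11 − 11 = 77; the blank must be 83 − 77 = 6.

c = 25, y = 6, b = -11, x = -19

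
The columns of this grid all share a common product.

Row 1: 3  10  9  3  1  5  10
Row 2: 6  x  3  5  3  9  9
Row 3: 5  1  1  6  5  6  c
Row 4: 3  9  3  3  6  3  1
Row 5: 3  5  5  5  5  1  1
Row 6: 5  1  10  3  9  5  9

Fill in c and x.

Columns 1 and 3 each multiply to 4050, so every column has product 4050.
Column 7: 10×9×1×1×9 = 810, so the missing entry is 4050 ÷ 810 = 5.
Column 2: 10×1×9×5×1 = 450, so the missing entry is 4050 ÷ 450 = 9.

c = 5, x = 9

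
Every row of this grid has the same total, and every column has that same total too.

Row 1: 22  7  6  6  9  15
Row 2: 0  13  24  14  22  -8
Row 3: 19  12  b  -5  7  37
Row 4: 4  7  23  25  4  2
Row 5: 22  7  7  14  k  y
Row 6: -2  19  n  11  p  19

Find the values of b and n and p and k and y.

Rows 1 and 2 both sum to 65, so that's the common total.
Column 6: 15 − 8 + 37 + 2 + 19 = 65, so its missing entry is 65 − 65 = 0.
Row 5: 22 + 7 + 7 + 14 + 0 = 50, so its missing entry is 65 − 50 = 15.
Column 5: 9 + 22 + 7 + 4 + 15 = 57, so its missing entry is 65 − 57 = 8.
Row 3: 19 + 12 − 5 + 7 + 37 = 70, so its missing entry is 65 − 70 = -5.
Row 6: -2 + 19 + 11 + 8 + 19 = 55, so its missing entry is 65 − 55 = 10.

b = -5, n = 10, p = 8, k = 15, y = 0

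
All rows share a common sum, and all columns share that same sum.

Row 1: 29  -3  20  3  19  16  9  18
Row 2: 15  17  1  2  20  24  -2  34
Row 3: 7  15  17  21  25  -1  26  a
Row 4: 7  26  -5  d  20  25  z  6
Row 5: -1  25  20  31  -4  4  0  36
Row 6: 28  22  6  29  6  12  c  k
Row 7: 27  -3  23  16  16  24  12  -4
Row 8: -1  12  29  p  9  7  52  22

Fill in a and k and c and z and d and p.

a = 1, k = -2, c = 10, z = 4, d = 28, p = -19

Rows 1 and 2 both sum to 111, so that's the common total.
Row 3 has 7 + 15 + 17 + 21 + 25 − 1 + 26 = 110; the blank must be 111 − 110 = 1.
Column 8 has 18 + 34 + 1 + 6 + 36 − 4 + 22 = 113; the blank must be 111 − 113 = -2.
Row 8 has -1 + 12 + 29 + 9 + 7 + 52 + 22 = 130; the blank must be 111 − 130 = -19.
Column 4 has 3 + 2 + 21 + 31 + 29 + 16 − 19 = 83; the blank must be 111 − 83 = 28.
Row 6 has 28 + 22 + 6 + 29 + 6 + 12 − 2 = 101; the blank must be 111 − 101 = 10.
Row 4 has 7 + 26 − 5 + 28 + 20 + 25 + 6 = 107; the blank must be 111 − 107 = 4.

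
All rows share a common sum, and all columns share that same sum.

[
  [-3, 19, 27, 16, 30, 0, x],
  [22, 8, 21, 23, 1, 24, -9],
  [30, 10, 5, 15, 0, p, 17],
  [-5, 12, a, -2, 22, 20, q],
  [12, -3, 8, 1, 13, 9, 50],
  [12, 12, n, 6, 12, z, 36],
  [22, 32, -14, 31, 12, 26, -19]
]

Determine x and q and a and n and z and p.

Rows 2 and 5 both sum to 90, so that's the common total.
Row 1 has -3 + 19 + 27 + 16 + 30 + 0 = 89; the blank must be 90 − 89 = 1.
Column 7 has 1 − 9 + 17 + 50 + 36 − 19 = 76; the blank must be 90 − 76 = 14.
Row 4 has -5 + 12 − 2 + 22 + 20 + 14 = 61; the blank must be 90 − 61 = 29.
Row 3 has 30 + 10 + 5 + 15 + 0 + 17 = 77; the blank must be 90 − 77 = 13.
Column 6 has 0 + 24 + 13 + 20 + 9 + 26 = 92; the blank must be 90 − 92 = -2.
Row 6 has 12 + 12 + 6 + 12 − 2 + 36 = 76; the blank must be 90 − 76 = 14.

x = 1, q = 14, a = 29, n = 14, z = -2, p = 13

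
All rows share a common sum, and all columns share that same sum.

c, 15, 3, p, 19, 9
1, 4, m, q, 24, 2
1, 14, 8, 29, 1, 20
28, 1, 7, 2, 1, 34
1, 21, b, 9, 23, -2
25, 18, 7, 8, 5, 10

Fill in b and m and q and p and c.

Rows 3 and 4 both sum to 73, so that's the common total.
Column 1: 1 + 1 + 28 + 1 + 25 = 56, so its missing entry is 73 − 56 = 17.
Row 1: 17 + 15 + 3 + 19 + 9 = 63, so its missing entry is 73 − 63 = 10.
Row 5: 1 + 21 + 9 + 23 − 2 = 52, so its missing entry is 73 − 52 = 21.
Column 3: 3 + 8 + 7 + 21 + 7 = 46, so its missing entry is 73 − 46 = 27.
Row 2: 1 + 4 + 27 + 24 + 2 = 58, so its missing entry is 73 − 58 = 15.

b = 21, m = 27, q = 15, p = 10, c = 17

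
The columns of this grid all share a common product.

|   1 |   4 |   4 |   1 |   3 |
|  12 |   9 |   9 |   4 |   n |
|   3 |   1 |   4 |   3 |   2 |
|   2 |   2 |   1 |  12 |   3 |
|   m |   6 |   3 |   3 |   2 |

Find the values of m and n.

m = 6, n = 12

Columns 2 and 4 each multiply to 432, so every column has product 432.
Column 1: 1×12×3×2 = 72, so the missing entry is 432 ÷ 72 = 6.
Column 5: 3×2×3×2 = 36, so the missing entry is 432 ÷ 36 = 12.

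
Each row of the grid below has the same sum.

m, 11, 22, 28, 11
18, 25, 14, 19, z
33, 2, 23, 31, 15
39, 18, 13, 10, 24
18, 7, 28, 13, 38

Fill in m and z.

Row 4 sums to 104 and so does row 5; that's the common total.
In row 1 the known cells total 72, leaving 104 − 72 = 32.
In row 2 the known cells total 76, leaving 104 − 76 = 28.

m = 32, z = 28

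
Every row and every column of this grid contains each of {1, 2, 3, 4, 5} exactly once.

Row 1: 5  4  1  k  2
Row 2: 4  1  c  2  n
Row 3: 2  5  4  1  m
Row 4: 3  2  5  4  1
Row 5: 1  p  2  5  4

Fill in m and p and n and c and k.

m = 3, p = 3, n = 5, c = 3, k = 3

For row 3, column 5: row 3 already has {1, 2, 4, 5}; that leaves 3.
At (row 2, col 3): column 3 already has {1, 2, 4, 5}, so the value is 3.
At (row 1, col 4): row 1 already has {1, 2, 4, 5}, so the value is 3.
Cell (2,5): row 2 already has {1, 2, 3, 4} → 5.
Cell (5,2): row 5 already has {1, 2, 4, 5} → 3.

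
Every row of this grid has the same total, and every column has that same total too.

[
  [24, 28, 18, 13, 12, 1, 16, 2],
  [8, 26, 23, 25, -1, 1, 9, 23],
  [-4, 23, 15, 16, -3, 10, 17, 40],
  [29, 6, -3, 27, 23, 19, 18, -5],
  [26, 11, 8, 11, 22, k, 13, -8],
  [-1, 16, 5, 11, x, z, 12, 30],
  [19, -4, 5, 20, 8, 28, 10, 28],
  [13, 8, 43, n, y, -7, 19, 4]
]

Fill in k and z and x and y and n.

Rows 1 and 2 both sum to 114, so that's the common total.
Column 4 has 13 + 25 + 16 + 27 + 11 + 11 + 20 = 123; the blank must be 114 − 123 = -9.
Row 8 has 13 + 8 + 43 − 9 − 7 + 19 + 4 = 71; the blank must be 114 − 71 = 43.
Column 5 has 12 − 1 − 3 + 23 + 22 + 8 + 43 = 104; the blank must be 114 − 104 = 10.
Row 6 has -1 + 16 + 5 + 11 + 10 + 12 + 30 = 83; the blank must be 114 − 83 = 31.
Row 5 has 26 + 11 + 8 + 11 + 22 + 13 − 8 = 83; the blank must be 114 − 83 = 31.

k = 31, z = 31, x = 10, y = 43, n = -9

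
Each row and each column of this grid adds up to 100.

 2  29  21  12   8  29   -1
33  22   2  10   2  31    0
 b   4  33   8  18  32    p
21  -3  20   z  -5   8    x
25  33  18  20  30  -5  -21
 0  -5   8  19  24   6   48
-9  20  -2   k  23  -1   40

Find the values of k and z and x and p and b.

k = 29, z = 2, x = 57, p = -23, b = 28

The known cells in column 1 total 72, leaving 100 − 72 = 28 for the blank.
The known cells in row 3 total 123, leaving 100 − 123 = -23 for the blank.
The known cells in column 7 total 43, leaving 100 − 43 = 57 for the blank.
The known cells in row 4 total 98, leaving 100 − 98 = 2 for the blank.
The known cells in row 7 total 71, leaving 100 − 71 = 29 for the blank.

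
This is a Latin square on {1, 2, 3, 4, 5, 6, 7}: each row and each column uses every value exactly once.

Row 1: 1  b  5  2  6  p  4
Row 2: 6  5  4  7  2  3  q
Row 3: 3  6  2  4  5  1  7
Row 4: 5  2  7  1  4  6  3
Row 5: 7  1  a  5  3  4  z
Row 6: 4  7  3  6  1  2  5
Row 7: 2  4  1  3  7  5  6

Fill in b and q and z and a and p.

b = 3, q = 1, z = 2, a = 6, p = 7

At (row 1, col 2): column 2 already has {1, 2, 4, 5, 6, 7}, so the value is 3.
Cell (5,3): column 3 already has {1, 2, 3, 4, 5, 7} → 6.
For row 5, column 7: row 5 already has {1, 3, 4, 5, 6, 7}; that leaves 2.
For row 1, column 6: row 1 already has {1, 2, 3, 4, 5, 6}; that leaves 7.
At (row 2, col 7): row 2 already has {2, 3, 4, 5, 6, 7}, so the value is 1.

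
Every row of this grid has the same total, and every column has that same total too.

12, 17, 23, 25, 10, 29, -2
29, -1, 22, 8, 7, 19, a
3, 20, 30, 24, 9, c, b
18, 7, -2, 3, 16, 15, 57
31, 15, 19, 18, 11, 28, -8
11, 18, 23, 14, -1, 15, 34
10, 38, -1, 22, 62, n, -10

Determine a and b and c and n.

a = 30, b = 13, c = 15, n = -7

Rows 1 and 4 both sum to 114, so that's the common total.
Row 2 has 29 − 1 + 22 + 8 + 7 + 19 = 84; the blank must be 114 − 84 = 30.
Column 7 has -2 + 30 + 57 − 8 + 34 − 10 = 101; the blank must be 114 − 101 = 13.
Row 3 has 3 + 20 + 30 + 24 + 9 + 13 = 99; the blank must be 114 − 99 = 15.
Row 7 has 10 + 38 − 1 + 22 + 62 − 10 = 121; the blank must be 114 − 121 = -7.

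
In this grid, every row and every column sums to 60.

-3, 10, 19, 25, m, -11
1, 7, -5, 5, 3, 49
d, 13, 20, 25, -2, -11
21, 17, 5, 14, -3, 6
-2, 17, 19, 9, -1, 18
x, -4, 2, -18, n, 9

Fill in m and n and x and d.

m = 20, n = 43, x = 28, d = 15

Row 3: 13 + 20 + 25 − 2 − 11 = 45, so its missing entry is 60 − 45 = 15.
Row 1: -3 + 10 + 19 + 25 − 11 = 40, so its missing entry is 60 − 40 = 20.
Column 5: 20 + 3 − 2 − 3 − 1 = 17, so its missing entry is 60 − 17 = 43.
Row 6: -4 + 2 − 18 + 43 + 9 = 32, so its missing entry is 60 − 32 = 28.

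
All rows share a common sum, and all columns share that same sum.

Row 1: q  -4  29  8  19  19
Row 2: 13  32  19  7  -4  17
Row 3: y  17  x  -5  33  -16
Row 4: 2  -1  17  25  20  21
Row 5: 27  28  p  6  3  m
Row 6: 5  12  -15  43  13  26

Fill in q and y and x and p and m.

q = 13, y = 24, x = 31, p = 3, m = 17

Rows 2 and 4 both sum to 84, so that's the common total.
Row 1: -4 + 29 + 8 + 19 + 19 = 71, so its missing entry is 84 − 71 = 13.
Column 1: 13 + 13 + 2 + 27 + 5 = 60, so its missing entry is 84 − 60 = 24.
Column 6: 19 + 17 − 16 + 21 + 26 = 67, so its missing entry is 84 − 67 = 17.
Row 5: 27 + 28 + 6 + 3 + 17 = 81, so its missing entry is 84 − 81 = 3.
Row 3: 24 + 17 − 5 + 33 − 16 = 53, so its missing entry is 84 − 53 = 31.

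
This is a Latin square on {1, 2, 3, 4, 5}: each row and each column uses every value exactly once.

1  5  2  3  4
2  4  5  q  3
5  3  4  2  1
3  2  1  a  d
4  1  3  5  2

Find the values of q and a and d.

Cell (2,4): row 2 already has {2, 3, 4, 5} → 1.
At (row 4, col 4): column 4 already has {1, 2, 3, 5}, so the value is 4.
At (row 4, col 5): row 4 already has {1, 2, 3, 4}, so the value is 5.

q = 1, a = 4, d = 5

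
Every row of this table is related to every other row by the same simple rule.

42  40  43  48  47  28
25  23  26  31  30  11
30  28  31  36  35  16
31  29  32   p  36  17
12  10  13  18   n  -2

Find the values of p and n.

The difference between any two rows is the same in every column — this is an addition table with the headers hidden.
Row 4 minus row 1 is 32 − 43 = -11, so its entry in column 4 is 48 + (-11) = 37.
Row 5 minus row 1 is 13 − 43 = -30, so its entry in column 5 is 47 + (-30) = 17.

p = 37, n = 17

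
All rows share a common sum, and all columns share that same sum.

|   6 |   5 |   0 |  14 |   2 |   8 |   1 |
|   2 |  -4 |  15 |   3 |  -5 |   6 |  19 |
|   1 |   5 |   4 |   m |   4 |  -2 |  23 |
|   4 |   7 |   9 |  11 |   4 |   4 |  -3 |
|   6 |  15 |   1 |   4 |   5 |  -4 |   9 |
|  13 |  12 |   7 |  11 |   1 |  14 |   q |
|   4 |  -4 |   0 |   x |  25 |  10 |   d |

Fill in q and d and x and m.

q = -22, d = 9, x = -8, m = 1

Rows 1 and 2 both sum to 36, so that's the common total.
Row 3: 1 + 5 + 4 + 4 − 2 + 23 = 35, so its missing entry is 36 − 35 = 1.
Column 4: 14 + 3 + 1 + 11 + 4 + 11 = 44, so its missing entry is 36 − 44 = -8.
Row 7: 4 − 4 + 0 − 8 + 25 + 10 = 27, so its missing entry is 36 − 27 = 9.
Row 6: 13 + 12 + 7 + 11 + 1 + 14 = 58, so its missing entry is 36 − 58 = -22.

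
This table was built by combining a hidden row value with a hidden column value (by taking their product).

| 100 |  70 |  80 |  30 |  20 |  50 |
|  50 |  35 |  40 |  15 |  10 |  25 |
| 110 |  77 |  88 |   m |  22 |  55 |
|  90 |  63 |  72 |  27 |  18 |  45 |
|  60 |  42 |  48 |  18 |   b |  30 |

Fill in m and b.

Each row is a constant multiple of every other row — this is a multiplication table with the headers hidden.
Row 3 is 55/50 = 11/10 times row 1, so its entry in column 4 is 30 × 11/10 = 33.
Row 5 is 30/50 = 3/5 times row 1, so its entry in column 5 is 20 × 3/5 = 12.

m = 33, b = 12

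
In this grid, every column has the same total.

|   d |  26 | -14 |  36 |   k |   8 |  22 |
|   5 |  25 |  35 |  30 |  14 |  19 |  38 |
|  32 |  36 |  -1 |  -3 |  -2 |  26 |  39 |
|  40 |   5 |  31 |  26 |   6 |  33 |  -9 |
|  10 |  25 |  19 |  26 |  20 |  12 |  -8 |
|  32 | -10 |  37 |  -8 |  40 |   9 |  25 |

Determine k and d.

The complete columns each total 107.
Column 5 is missing 107 − 78 = 29 (since 14 − 2 + 6 + 20 + 40 = 78).
Column 1 is missing 107 − 119 = -12 (since 5 + 32 + 40 + 10 + 32 = 119).

k = 29, d = -12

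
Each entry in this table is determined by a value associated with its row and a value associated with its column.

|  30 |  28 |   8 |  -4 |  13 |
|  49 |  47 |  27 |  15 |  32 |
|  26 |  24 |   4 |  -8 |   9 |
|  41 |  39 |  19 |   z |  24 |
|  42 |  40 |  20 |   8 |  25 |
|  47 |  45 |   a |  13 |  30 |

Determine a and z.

a = 25, z = 7

The difference between any two rows is the same in every column — this is an addition table with the headers hidden.
Row 6 minus row 1 is 47 − 30 = 17, so its entry in column 3 is 8 + 17 = 25.
Row 4 minus row 1 is 41 − 30 = 11, so its entry in column 4 is -4 + 11 = 7.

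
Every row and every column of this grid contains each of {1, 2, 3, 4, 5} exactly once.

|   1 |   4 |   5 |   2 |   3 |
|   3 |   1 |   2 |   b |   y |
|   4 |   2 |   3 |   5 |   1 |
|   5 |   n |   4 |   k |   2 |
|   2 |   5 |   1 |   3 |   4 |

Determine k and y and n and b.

Cell (4,2): column 2 already has {1, 2, 4, 5} → 3.
Cell (4,4): row 4 already has {2, 3, 4, 5} → 1.
For row 2, column 4: column 4 already has {1, 2, 3, 5}; that leaves 4.
Cell (2,5): row 2 already has {1, 2, 3, 4} → 5.

k = 1, y = 5, n = 3, b = 4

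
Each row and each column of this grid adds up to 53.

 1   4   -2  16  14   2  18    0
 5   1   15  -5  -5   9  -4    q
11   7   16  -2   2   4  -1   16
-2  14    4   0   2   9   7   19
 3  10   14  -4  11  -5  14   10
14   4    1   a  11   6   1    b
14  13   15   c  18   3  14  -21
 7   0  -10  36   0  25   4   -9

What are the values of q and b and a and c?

The known cells in row 2 total 16, leaving 53 − 16 = 37 for the blank.
The known cells in row 7 total 56, leaving 53 − 56 = -3 for the blank.
The known cells in column 4 total 38, leaving 53 − 38 = 15 for the blank.
The known cells in row 6 total 52, leaving 53 − 52 = 1 for the blank.

q = 37, b = 1, a = 15, c = -3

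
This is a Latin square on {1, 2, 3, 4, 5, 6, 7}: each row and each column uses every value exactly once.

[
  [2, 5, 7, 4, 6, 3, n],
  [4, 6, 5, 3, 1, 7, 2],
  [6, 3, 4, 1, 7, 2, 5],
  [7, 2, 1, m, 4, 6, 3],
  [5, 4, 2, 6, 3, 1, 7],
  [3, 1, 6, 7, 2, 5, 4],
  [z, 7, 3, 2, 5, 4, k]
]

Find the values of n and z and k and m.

At (row 4, col 4): row 4 already has {1, 2, 3, 4, 6, 7}, so the value is 5.
For row 7, column 1: column 1 already has {2, 3, 4, 5, 6, 7}; that leaves 1.
Cell (7,7): row 7 already has {1, 2, 3, 4, 5, 7} → 6.
Cell (1,7): row 1 already has {2, 3, 4, 5, 6, 7} → 1.

n = 1, z = 1, k = 6, m = 5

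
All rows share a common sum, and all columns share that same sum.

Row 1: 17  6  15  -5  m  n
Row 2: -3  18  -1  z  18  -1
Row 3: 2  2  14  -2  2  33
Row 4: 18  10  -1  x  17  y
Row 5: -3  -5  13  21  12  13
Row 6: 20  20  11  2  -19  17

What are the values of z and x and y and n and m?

Rows 3 and 5 both sum to 51, so that's the common total.
Column 5 has 18 + 2 + 17 + 12 − 19 = 30; the blank must be 51 − 30 = 21.
Row 1 has 17 + 6 + 15 − 5 + 21 = 54; the blank must be 51 − 54 = -3.
Row 2 has -3 + 18 − 1 + 18 − 1 = 31; the blank must be 51 − 31 = 20.
Column 4 has -5 + 20 − 2 + 21 + 2 = 36; the blank must be 51 − 36 = 15.
Row 4 has 18 + 10 − 1 + 15 + 17 = 59; the blank must be 51 − 59 = -8.

z = 20, x = 15, y = -8, n = -3, m = 21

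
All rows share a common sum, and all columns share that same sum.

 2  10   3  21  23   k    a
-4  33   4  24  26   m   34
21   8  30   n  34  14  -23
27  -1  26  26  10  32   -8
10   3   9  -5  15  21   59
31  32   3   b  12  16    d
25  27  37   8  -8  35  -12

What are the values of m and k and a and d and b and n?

Rows 4 and 5 both sum to 112, so that's the common total.
Row 2: -4 + 33 + 4 + 24 + 26 + 34 = 117, so its missing entry is 112 − 117 = -5.
Row 3: 21 + 8 + 30 + 34 + 14 − 23 = 84, so its missing entry is 112 − 84 = 28.
Column 6: -5 + 14 + 32 + 21 + 16 + 35 = 113, so its missing entry is 112 − 113 = -1.
Row 1: 2 + 10 + 3 + 21 + 23 − 1 = 58, so its missing entry is 112 − 58 = 54.
Column 7: 54 + 34 − 23 − 8 + 59 − 12 = 104, so its missing entry is 112 − 104 = 8.
Row 6: 31 + 32 + 3 + 12 + 16 + 8 = 102, so its missing entry is 112 − 102 = 10.

m = -5, k = -1, a = 54, d = 8, b = 10, n = 28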